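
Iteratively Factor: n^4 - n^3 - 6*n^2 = (n - 3)*(n^3 + 2*n^2) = (n - 3)*(n + 2)*(n^2) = n*(n - 3)*(n + 2)*(n)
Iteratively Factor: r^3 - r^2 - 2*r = (r)*(r^2 - r - 2) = r*(r + 1)*(r - 2)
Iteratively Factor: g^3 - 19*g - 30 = (g - 5)*(g^2 + 5*g + 6) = (g - 5)*(g + 3)*(g + 2)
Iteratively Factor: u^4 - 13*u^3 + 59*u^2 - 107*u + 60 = (u - 5)*(u^3 - 8*u^2 + 19*u - 12) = (u - 5)*(u - 1)*(u^2 - 7*u + 12) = (u - 5)*(u - 4)*(u - 1)*(u - 3)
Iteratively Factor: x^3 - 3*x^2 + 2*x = (x - 1)*(x^2 - 2*x) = x*(x - 1)*(x - 2)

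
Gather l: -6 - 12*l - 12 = -12*l - 18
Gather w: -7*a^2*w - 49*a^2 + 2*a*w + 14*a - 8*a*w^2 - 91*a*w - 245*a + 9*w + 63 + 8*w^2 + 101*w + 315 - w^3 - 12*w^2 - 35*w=-49*a^2 - 231*a - w^3 + w^2*(-8*a - 4) + w*(-7*a^2 - 89*a + 75) + 378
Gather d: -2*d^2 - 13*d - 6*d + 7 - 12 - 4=-2*d^2 - 19*d - 9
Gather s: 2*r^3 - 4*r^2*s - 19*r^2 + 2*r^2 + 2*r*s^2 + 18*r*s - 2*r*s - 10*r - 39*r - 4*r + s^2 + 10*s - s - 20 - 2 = 2*r^3 - 17*r^2 - 53*r + s^2*(2*r + 1) + s*(-4*r^2 + 16*r + 9) - 22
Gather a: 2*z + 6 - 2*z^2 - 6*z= -2*z^2 - 4*z + 6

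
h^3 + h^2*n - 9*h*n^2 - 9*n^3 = (h - 3*n)*(h + n)*(h + 3*n)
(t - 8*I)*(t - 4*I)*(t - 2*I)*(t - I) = t^4 - 15*I*t^3 - 70*t^2 + 120*I*t + 64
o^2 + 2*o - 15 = (o - 3)*(o + 5)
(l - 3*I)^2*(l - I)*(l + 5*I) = l^4 - 2*I*l^3 + 20*l^2 - 66*I*l - 45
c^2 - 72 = (c - 6*sqrt(2))*(c + 6*sqrt(2))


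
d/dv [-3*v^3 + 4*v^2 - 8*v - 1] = -9*v^2 + 8*v - 8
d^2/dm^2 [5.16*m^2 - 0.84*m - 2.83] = 10.3200000000000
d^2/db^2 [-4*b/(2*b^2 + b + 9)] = 8*(-b*(4*b + 1)^2 + (6*b + 1)*(2*b^2 + b + 9))/(2*b^2 + b + 9)^3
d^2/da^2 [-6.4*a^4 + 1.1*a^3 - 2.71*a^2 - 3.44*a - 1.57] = -76.8*a^2 + 6.6*a - 5.42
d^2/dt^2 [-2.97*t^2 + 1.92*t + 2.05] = -5.94000000000000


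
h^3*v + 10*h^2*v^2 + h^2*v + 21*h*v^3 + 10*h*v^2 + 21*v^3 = (h + 3*v)*(h + 7*v)*(h*v + v)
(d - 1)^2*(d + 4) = d^3 + 2*d^2 - 7*d + 4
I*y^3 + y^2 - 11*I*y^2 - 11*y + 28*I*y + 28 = (y - 7)*(y - 4)*(I*y + 1)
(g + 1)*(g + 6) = g^2 + 7*g + 6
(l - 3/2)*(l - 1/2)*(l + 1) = l^3 - l^2 - 5*l/4 + 3/4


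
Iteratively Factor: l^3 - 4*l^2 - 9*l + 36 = (l + 3)*(l^2 - 7*l + 12) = (l - 3)*(l + 3)*(l - 4)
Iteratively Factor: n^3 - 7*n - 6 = (n + 1)*(n^2 - n - 6) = (n + 1)*(n + 2)*(n - 3)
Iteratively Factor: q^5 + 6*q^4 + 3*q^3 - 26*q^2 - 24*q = (q + 3)*(q^4 + 3*q^3 - 6*q^2 - 8*q) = (q - 2)*(q + 3)*(q^3 + 5*q^2 + 4*q) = (q - 2)*(q + 1)*(q + 3)*(q^2 + 4*q) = (q - 2)*(q + 1)*(q + 3)*(q + 4)*(q)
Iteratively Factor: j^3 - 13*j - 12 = (j + 1)*(j^2 - j - 12) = (j + 1)*(j + 3)*(j - 4)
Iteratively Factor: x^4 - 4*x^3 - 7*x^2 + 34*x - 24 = (x + 3)*(x^3 - 7*x^2 + 14*x - 8) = (x - 2)*(x + 3)*(x^2 - 5*x + 4) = (x - 2)*(x - 1)*(x + 3)*(x - 4)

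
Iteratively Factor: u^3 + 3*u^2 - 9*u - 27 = (u + 3)*(u^2 - 9) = (u - 3)*(u + 3)*(u + 3)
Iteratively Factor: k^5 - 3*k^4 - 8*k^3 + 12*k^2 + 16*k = (k - 2)*(k^4 - k^3 - 10*k^2 - 8*k) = (k - 2)*(k + 2)*(k^3 - 3*k^2 - 4*k) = k*(k - 2)*(k + 2)*(k^2 - 3*k - 4) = k*(k - 4)*(k - 2)*(k + 2)*(k + 1)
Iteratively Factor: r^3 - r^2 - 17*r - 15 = (r - 5)*(r^2 + 4*r + 3) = (r - 5)*(r + 3)*(r + 1)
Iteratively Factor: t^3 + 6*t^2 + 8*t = (t + 2)*(t^2 + 4*t) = t*(t + 2)*(t + 4)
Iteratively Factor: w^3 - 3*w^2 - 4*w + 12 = (w - 2)*(w^2 - w - 6) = (w - 2)*(w + 2)*(w - 3)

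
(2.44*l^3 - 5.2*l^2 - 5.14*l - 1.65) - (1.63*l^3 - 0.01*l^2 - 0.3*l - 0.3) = 0.81*l^3 - 5.19*l^2 - 4.84*l - 1.35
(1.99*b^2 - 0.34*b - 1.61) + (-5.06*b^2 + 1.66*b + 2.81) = -3.07*b^2 + 1.32*b + 1.2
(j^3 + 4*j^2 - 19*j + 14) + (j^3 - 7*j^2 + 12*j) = 2*j^3 - 3*j^2 - 7*j + 14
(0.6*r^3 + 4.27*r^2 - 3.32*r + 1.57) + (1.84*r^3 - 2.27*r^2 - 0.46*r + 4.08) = 2.44*r^3 + 2.0*r^2 - 3.78*r + 5.65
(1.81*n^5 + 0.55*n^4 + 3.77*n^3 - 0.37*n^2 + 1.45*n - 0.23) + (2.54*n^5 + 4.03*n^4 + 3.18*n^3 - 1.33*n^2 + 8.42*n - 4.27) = 4.35*n^5 + 4.58*n^4 + 6.95*n^3 - 1.7*n^2 + 9.87*n - 4.5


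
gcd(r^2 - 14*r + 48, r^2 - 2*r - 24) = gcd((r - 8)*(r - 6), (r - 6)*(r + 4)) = r - 6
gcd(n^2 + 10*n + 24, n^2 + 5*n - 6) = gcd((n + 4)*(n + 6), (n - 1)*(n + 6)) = n + 6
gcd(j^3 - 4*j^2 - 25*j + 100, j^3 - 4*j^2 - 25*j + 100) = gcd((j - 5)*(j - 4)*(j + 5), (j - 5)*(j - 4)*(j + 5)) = j^3 - 4*j^2 - 25*j + 100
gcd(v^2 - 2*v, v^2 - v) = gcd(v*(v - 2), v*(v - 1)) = v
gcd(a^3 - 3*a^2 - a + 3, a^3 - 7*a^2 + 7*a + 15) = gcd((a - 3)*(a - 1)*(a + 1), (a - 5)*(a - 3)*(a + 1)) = a^2 - 2*a - 3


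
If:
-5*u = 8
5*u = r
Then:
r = -8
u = -8/5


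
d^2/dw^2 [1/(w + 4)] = 2/(w + 4)^3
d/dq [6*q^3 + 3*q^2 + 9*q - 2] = 18*q^2 + 6*q + 9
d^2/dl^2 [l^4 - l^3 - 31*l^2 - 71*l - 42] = 12*l^2 - 6*l - 62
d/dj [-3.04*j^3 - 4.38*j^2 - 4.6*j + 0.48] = -9.12*j^2 - 8.76*j - 4.6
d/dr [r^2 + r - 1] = 2*r + 1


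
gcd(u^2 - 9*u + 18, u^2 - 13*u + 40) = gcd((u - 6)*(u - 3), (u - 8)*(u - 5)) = 1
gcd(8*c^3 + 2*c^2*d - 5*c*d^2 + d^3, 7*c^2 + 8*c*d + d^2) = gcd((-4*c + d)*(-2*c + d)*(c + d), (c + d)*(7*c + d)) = c + d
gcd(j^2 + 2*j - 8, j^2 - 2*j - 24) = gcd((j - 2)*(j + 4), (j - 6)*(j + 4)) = j + 4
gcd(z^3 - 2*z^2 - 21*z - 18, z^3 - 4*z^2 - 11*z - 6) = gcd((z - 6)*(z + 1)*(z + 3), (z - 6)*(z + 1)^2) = z^2 - 5*z - 6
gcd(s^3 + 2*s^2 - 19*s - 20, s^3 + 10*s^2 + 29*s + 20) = s^2 + 6*s + 5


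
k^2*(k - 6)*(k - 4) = k^4 - 10*k^3 + 24*k^2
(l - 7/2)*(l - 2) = l^2 - 11*l/2 + 7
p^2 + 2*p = p*(p + 2)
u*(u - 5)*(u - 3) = u^3 - 8*u^2 + 15*u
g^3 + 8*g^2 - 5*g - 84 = (g - 3)*(g + 4)*(g + 7)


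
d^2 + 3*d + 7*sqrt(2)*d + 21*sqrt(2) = (d + 3)*(d + 7*sqrt(2))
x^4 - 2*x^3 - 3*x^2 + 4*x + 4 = (x - 2)^2*(x + 1)^2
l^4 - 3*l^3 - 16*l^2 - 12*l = l*(l - 6)*(l + 1)*(l + 2)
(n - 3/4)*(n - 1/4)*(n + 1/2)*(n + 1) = n^4 + n^3/2 - 13*n^2/16 - 7*n/32 + 3/32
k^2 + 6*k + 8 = (k + 2)*(k + 4)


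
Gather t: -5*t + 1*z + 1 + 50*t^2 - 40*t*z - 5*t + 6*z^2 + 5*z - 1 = 50*t^2 + t*(-40*z - 10) + 6*z^2 + 6*z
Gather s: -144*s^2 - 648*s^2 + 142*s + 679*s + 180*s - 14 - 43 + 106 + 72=-792*s^2 + 1001*s + 121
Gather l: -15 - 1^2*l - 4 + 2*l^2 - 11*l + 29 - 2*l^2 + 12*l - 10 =0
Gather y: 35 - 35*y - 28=7 - 35*y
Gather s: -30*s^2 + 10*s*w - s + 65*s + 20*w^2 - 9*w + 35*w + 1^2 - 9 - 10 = -30*s^2 + s*(10*w + 64) + 20*w^2 + 26*w - 18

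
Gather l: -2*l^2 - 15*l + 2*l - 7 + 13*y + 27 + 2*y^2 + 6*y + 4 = -2*l^2 - 13*l + 2*y^2 + 19*y + 24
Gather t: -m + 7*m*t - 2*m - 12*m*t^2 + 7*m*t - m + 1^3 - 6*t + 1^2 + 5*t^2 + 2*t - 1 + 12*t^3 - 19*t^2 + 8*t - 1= -4*m + 12*t^3 + t^2*(-12*m - 14) + t*(14*m + 4)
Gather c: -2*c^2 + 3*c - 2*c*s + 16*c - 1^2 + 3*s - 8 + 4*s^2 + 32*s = -2*c^2 + c*(19 - 2*s) + 4*s^2 + 35*s - 9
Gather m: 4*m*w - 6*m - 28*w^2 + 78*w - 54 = m*(4*w - 6) - 28*w^2 + 78*w - 54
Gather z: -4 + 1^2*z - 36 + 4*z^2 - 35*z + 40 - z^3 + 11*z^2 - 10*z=-z^3 + 15*z^2 - 44*z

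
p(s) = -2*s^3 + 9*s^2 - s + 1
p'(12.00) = -649.00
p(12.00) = -2171.00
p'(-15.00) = -1621.00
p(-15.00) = 8791.00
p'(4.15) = -29.64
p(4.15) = 8.91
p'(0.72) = 8.85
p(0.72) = 4.20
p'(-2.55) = -85.92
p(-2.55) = 95.24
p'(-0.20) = -4.84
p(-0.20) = 1.58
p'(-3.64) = -146.02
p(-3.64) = 220.34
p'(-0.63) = -14.72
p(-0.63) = 5.70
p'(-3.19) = -119.48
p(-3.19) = 160.70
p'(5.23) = -70.98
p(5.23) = -44.17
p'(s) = -6*s^2 + 18*s - 1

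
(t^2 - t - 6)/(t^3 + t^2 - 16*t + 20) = (t^2 - t - 6)/(t^3 + t^2 - 16*t + 20)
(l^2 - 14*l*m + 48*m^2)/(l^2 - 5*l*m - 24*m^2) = (l - 6*m)/(l + 3*m)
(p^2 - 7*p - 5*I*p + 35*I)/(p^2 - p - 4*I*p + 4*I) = (p^2 - 7*p - 5*I*p + 35*I)/(p^2 - p - 4*I*p + 4*I)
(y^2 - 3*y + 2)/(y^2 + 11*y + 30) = (y^2 - 3*y + 2)/(y^2 + 11*y + 30)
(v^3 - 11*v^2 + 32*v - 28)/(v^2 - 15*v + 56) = (v^2 - 4*v + 4)/(v - 8)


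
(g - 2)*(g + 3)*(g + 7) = g^3 + 8*g^2 + g - 42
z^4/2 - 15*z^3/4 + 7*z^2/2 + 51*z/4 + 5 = (z/2 + 1/4)*(z - 5)*(z - 4)*(z + 1)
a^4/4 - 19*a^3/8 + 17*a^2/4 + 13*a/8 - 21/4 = (a/4 + 1/4)*(a - 7)*(a - 2)*(a - 3/2)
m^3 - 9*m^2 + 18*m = m*(m - 6)*(m - 3)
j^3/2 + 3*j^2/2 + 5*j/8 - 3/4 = (j/2 + 1)*(j - 1/2)*(j + 3/2)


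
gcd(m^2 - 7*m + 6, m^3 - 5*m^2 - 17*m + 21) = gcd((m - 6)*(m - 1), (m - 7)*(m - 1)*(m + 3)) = m - 1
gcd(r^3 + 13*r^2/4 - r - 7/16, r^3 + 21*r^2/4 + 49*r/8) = r + 7/2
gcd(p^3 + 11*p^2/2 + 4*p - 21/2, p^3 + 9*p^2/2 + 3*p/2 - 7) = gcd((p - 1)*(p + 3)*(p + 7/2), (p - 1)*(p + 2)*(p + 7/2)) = p^2 + 5*p/2 - 7/2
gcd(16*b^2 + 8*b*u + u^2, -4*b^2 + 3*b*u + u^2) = 4*b + u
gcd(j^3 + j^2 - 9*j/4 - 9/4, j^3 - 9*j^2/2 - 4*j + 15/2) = j + 3/2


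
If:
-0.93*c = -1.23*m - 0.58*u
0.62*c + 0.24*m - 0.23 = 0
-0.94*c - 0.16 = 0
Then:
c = -0.17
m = 1.40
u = -3.24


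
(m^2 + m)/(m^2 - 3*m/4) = 4*(m + 1)/(4*m - 3)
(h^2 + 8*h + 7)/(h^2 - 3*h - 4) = (h + 7)/(h - 4)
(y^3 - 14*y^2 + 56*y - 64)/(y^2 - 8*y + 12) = (y^2 - 12*y + 32)/(y - 6)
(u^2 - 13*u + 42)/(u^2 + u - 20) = (u^2 - 13*u + 42)/(u^2 + u - 20)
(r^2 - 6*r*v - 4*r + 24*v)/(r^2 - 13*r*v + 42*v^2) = (r - 4)/(r - 7*v)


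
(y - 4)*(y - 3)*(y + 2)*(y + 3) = y^4 - 2*y^3 - 17*y^2 + 18*y + 72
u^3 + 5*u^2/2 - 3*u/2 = u*(u - 1/2)*(u + 3)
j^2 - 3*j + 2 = (j - 2)*(j - 1)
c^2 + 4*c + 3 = (c + 1)*(c + 3)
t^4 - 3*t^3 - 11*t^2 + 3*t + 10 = (t - 5)*(t - 1)*(t + 1)*(t + 2)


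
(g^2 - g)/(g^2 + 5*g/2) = 2*(g - 1)/(2*g + 5)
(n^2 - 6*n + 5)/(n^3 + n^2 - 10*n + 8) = (n - 5)/(n^2 + 2*n - 8)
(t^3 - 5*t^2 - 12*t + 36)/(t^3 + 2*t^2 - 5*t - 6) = (t - 6)/(t + 1)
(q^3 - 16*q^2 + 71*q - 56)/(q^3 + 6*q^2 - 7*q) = (q^2 - 15*q + 56)/(q*(q + 7))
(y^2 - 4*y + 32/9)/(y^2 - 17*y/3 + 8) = (y - 4/3)/(y - 3)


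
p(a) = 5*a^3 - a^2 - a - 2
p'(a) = 15*a^2 - 2*a - 1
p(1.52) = 11.73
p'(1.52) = 30.62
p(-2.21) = -58.64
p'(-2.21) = 76.68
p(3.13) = 138.39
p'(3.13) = 139.69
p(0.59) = -1.91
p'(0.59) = 3.04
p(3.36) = 173.02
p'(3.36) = 161.62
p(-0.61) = -2.90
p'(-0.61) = 5.80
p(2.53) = 70.04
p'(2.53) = 89.95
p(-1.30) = -13.38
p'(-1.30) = 26.95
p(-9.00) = -3719.00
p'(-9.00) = 1232.00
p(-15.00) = -17087.00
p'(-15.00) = 3404.00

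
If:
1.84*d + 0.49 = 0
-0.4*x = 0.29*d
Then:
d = -0.27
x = 0.19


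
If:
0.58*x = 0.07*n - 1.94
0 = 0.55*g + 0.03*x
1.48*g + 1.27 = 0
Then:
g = -0.86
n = 158.06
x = 15.73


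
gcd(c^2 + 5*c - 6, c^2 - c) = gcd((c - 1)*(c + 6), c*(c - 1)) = c - 1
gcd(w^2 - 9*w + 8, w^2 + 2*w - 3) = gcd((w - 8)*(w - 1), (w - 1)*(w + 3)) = w - 1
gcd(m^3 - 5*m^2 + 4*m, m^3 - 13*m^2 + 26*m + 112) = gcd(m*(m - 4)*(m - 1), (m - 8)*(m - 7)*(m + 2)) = 1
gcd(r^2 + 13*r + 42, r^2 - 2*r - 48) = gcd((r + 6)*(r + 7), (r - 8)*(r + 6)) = r + 6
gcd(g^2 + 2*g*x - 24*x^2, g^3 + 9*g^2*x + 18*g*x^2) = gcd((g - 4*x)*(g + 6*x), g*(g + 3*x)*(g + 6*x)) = g + 6*x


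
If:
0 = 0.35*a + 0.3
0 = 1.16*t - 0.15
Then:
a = -0.86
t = 0.13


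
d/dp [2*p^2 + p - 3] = 4*p + 1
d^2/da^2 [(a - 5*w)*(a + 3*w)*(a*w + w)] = 2*w*(3*a - 2*w + 1)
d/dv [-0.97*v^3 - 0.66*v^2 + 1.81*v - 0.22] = -2.91*v^2 - 1.32*v + 1.81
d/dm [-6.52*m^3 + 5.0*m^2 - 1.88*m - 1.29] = -19.56*m^2 + 10.0*m - 1.88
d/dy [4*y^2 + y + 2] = 8*y + 1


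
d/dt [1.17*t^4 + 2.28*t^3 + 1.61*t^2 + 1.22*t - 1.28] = 4.68*t^3 + 6.84*t^2 + 3.22*t + 1.22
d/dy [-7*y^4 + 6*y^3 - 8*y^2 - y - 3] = -28*y^3 + 18*y^2 - 16*y - 1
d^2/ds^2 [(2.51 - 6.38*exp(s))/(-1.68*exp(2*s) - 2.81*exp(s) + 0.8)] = (18.006912*exp(4*s) - 58.4556*exp(3*s) + 15.900696*exp(2*s) - 18.970731*exp(s) - 1.55928)*exp(s)/(4.741632*exp(6*s) + 23.792832*exp(5*s) + 33.022584*exp(4*s) - 0.471799000000001*exp(3*s) - 15.72504*exp(2*s) + 5.3952*exp(s) - 0.512)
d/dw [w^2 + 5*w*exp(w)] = 5*w*exp(w) + 2*w + 5*exp(w)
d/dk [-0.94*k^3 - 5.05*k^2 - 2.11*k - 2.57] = -2.82*k^2 - 10.1*k - 2.11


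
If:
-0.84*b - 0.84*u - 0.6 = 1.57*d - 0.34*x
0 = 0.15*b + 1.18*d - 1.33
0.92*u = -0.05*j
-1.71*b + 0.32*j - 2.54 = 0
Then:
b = 0.857568201316078*x - 5.0627097211888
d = 1.77068343913417 - 0.109012906946959*x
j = 4.58263007578279*x - 19.1163550726027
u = 1.03893234090232 - 0.249055982379499*x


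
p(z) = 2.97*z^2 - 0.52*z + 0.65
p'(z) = 5.94*z - 0.52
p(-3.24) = 33.51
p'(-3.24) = -19.77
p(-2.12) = 15.10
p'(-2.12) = -13.11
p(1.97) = 11.15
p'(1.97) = 11.18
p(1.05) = 3.38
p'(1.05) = 5.72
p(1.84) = 9.75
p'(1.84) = 10.41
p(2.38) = 16.24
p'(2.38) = 13.62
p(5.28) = 80.70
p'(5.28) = 30.84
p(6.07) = 106.92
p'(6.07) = 35.54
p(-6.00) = 110.69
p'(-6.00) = -36.16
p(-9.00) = 245.90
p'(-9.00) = -53.98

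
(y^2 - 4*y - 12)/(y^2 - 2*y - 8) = (y - 6)/(y - 4)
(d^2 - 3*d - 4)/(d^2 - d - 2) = (d - 4)/(d - 2)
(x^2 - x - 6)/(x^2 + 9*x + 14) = (x - 3)/(x + 7)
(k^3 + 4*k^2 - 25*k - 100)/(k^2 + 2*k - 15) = (k^2 - k - 20)/(k - 3)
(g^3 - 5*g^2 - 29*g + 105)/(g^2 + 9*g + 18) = (g^3 - 5*g^2 - 29*g + 105)/(g^2 + 9*g + 18)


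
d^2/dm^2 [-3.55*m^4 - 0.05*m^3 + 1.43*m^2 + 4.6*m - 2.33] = -42.6*m^2 - 0.3*m + 2.86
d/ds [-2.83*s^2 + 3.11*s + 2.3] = 3.11 - 5.66*s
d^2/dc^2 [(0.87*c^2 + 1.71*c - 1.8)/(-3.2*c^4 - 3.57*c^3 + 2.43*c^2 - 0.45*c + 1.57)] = (-53.4528*c^8 - 269.75808*c^7 + 20.3729940000001*c^6 + 580.948686*c^5 + 30.613176*c^4 - 496.16658*c^3 + 94.5437940000001*c^2 + 87.866046*c - 19.710516)/(32.768*c^12 + 109.6704*c^11 + 47.70144*c^10 - 107.238627*c^9 - 53.608881*c^8 - 48.162186*c^7 - 22.606236*c^6 + 78.295032*c^5 - 20.758494*c^4 + 36.790974*c^3 - 18.922896*c^2 + 3.327615*c - 3.869893)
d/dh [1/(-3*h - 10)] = 3/(3*h + 10)^2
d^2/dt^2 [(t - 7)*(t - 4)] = 2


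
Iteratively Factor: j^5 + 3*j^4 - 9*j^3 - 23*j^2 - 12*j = (j - 3)*(j^4 + 6*j^3 + 9*j^2 + 4*j) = (j - 3)*(j + 1)*(j^3 + 5*j^2 + 4*j) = (j - 3)*(j + 1)*(j + 4)*(j^2 + j) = (j - 3)*(j + 1)^2*(j + 4)*(j)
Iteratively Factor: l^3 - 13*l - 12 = (l - 4)*(l^2 + 4*l + 3) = (l - 4)*(l + 3)*(l + 1)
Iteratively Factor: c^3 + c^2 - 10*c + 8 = (c - 2)*(c^2 + 3*c - 4) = (c - 2)*(c - 1)*(c + 4)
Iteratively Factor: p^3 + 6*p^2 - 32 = (p + 4)*(p^2 + 2*p - 8) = (p + 4)^2*(p - 2)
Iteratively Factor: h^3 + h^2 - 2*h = (h)*(h^2 + h - 2) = h*(h - 1)*(h + 2)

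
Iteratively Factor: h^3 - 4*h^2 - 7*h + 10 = (h - 5)*(h^2 + h - 2) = (h - 5)*(h + 2)*(h - 1)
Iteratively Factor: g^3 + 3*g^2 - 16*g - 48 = (g - 4)*(g^2 + 7*g + 12) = (g - 4)*(g + 4)*(g + 3)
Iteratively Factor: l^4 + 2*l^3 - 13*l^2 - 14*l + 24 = (l - 1)*(l^3 + 3*l^2 - 10*l - 24) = (l - 1)*(l + 4)*(l^2 - l - 6) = (l - 3)*(l - 1)*(l + 4)*(l + 2)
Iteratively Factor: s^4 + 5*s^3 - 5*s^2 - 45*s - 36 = (s + 1)*(s^3 + 4*s^2 - 9*s - 36) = (s - 3)*(s + 1)*(s^2 + 7*s + 12) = (s - 3)*(s + 1)*(s + 4)*(s + 3)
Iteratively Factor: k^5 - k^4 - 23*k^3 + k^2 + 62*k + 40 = (k + 1)*(k^4 - 2*k^3 - 21*k^2 + 22*k + 40) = (k - 2)*(k + 1)*(k^3 - 21*k - 20) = (k - 5)*(k - 2)*(k + 1)*(k^2 + 5*k + 4) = (k - 5)*(k - 2)*(k + 1)^2*(k + 4)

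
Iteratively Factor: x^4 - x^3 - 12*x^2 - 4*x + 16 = (x - 1)*(x^3 - 12*x - 16) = (x - 1)*(x + 2)*(x^2 - 2*x - 8) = (x - 4)*(x - 1)*(x + 2)*(x + 2)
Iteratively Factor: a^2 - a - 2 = (a + 1)*(a - 2)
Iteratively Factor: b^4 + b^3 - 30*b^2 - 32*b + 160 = (b + 4)*(b^3 - 3*b^2 - 18*b + 40) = (b - 2)*(b + 4)*(b^2 - b - 20) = (b - 5)*(b - 2)*(b + 4)*(b + 4)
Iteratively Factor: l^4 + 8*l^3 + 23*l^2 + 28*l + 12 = (l + 2)*(l^3 + 6*l^2 + 11*l + 6) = (l + 2)^2*(l^2 + 4*l + 3) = (l + 1)*(l + 2)^2*(l + 3)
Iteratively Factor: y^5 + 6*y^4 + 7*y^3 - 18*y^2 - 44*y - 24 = (y + 1)*(y^4 + 5*y^3 + 2*y^2 - 20*y - 24) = (y + 1)*(y + 2)*(y^3 + 3*y^2 - 4*y - 12) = (y + 1)*(y + 2)^2*(y^2 + y - 6) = (y - 2)*(y + 1)*(y + 2)^2*(y + 3)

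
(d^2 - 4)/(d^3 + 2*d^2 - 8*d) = (d + 2)/(d*(d + 4))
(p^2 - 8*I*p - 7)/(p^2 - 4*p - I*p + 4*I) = (p - 7*I)/(p - 4)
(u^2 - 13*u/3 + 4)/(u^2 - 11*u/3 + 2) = (3*u - 4)/(3*u - 2)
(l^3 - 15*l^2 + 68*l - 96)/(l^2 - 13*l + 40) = (l^2 - 7*l + 12)/(l - 5)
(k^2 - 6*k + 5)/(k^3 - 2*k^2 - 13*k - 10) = (k - 1)/(k^2 + 3*k + 2)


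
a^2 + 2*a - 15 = (a - 3)*(a + 5)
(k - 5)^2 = k^2 - 10*k + 25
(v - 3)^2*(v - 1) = v^3 - 7*v^2 + 15*v - 9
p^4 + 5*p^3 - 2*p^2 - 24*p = p*(p - 2)*(p + 3)*(p + 4)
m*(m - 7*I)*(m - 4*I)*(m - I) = m^4 - 12*I*m^3 - 39*m^2 + 28*I*m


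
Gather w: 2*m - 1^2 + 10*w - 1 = 2*m + 10*w - 2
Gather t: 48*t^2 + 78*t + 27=48*t^2 + 78*t + 27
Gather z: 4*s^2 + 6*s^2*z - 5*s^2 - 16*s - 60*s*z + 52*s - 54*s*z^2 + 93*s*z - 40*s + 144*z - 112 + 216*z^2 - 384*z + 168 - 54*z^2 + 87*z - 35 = -s^2 - 4*s + z^2*(162 - 54*s) + z*(6*s^2 + 33*s - 153) + 21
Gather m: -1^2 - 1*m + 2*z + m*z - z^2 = m*(z - 1) - z^2 + 2*z - 1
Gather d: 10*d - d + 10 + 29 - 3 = 9*d + 36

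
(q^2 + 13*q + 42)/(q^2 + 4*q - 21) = (q + 6)/(q - 3)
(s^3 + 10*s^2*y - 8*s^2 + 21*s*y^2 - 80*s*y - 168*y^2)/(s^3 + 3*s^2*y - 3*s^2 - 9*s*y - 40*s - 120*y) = (s + 7*y)/(s + 5)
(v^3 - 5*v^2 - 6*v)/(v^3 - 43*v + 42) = v*(v + 1)/(v^2 + 6*v - 7)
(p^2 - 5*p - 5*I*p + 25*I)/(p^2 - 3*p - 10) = (p - 5*I)/(p + 2)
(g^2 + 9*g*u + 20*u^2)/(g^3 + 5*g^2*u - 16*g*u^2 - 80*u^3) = 1/(g - 4*u)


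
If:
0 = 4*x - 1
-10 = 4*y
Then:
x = 1/4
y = -5/2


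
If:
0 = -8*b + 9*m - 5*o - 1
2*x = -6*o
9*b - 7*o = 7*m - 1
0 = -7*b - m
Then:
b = -12/787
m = 84/787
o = 13/787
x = -39/787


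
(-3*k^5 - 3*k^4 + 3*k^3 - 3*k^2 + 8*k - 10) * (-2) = 6*k^5 + 6*k^4 - 6*k^3 + 6*k^2 - 16*k + 20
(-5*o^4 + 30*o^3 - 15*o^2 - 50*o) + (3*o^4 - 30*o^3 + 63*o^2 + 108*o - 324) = -2*o^4 + 48*o^2 + 58*o - 324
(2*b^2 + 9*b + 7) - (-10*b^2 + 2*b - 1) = 12*b^2 + 7*b + 8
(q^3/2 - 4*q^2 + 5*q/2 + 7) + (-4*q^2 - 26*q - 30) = q^3/2 - 8*q^2 - 47*q/2 - 23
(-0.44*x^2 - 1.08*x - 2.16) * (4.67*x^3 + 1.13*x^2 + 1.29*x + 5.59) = -2.0548*x^5 - 5.5408*x^4 - 11.8752*x^3 - 6.2936*x^2 - 8.8236*x - 12.0744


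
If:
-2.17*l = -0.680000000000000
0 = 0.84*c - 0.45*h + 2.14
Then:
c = 0.535714285714286*h - 2.54761904761905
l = 0.31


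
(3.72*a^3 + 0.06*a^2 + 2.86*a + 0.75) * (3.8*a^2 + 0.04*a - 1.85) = 14.136*a^5 + 0.3768*a^4 + 3.9884*a^3 + 2.8534*a^2 - 5.261*a - 1.3875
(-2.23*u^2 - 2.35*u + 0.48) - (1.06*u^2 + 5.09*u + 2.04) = -3.29*u^2 - 7.44*u - 1.56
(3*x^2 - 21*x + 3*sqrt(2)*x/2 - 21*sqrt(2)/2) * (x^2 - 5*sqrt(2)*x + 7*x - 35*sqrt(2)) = 3*x^4 - 27*sqrt(2)*x^3/2 - 162*x^2 + 1323*sqrt(2)*x/2 + 735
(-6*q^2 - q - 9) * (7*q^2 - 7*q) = -42*q^4 + 35*q^3 - 56*q^2 + 63*q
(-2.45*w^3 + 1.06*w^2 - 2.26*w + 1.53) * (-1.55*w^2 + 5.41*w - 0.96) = 3.7975*w^5 - 14.8975*w^4 + 11.5896*w^3 - 15.6157*w^2 + 10.4469*w - 1.4688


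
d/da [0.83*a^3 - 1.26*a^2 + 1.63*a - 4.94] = 2.49*a^2 - 2.52*a + 1.63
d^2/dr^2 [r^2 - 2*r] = 2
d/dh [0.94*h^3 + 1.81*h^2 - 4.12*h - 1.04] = 2.82*h^2 + 3.62*h - 4.12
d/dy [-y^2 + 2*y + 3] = 2 - 2*y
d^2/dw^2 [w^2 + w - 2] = 2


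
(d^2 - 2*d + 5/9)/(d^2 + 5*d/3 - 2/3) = (d - 5/3)/(d + 2)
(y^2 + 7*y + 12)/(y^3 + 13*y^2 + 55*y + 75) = (y + 4)/(y^2 + 10*y + 25)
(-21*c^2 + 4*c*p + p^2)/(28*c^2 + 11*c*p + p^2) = (-3*c + p)/(4*c + p)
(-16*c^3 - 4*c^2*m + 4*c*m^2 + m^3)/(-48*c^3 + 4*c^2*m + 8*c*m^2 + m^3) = (2*c + m)/(6*c + m)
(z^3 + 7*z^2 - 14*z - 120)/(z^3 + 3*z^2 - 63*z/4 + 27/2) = 4*(z^2 + z - 20)/(4*z^2 - 12*z + 9)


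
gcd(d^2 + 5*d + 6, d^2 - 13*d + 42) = 1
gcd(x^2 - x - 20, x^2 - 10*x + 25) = x - 5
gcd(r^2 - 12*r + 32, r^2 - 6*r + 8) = r - 4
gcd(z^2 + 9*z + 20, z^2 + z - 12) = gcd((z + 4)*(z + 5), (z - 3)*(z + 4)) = z + 4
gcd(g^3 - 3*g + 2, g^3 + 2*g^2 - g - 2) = g^2 + g - 2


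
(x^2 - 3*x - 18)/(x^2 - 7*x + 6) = (x + 3)/(x - 1)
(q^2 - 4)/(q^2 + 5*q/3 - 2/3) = 3*(q - 2)/(3*q - 1)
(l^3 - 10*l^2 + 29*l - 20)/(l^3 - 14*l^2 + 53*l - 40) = (l - 4)/(l - 8)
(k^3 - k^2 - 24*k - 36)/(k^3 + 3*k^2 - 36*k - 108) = (k + 2)/(k + 6)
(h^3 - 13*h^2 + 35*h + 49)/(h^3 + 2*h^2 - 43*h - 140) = (h^2 - 6*h - 7)/(h^2 + 9*h + 20)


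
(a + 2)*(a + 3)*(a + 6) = a^3 + 11*a^2 + 36*a + 36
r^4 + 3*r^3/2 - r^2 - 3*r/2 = r*(r - 1)*(r + 1)*(r + 3/2)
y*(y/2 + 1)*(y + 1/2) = y^3/2 + 5*y^2/4 + y/2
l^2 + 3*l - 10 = (l - 2)*(l + 5)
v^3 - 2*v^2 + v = v*(v - 1)^2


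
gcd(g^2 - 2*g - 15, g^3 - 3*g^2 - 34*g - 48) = g + 3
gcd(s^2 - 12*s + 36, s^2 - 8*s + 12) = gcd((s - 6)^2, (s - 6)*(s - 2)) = s - 6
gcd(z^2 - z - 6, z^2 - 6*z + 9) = z - 3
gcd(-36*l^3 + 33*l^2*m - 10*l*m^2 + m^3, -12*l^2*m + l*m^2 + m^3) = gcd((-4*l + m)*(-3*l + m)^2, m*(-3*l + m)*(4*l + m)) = 3*l - m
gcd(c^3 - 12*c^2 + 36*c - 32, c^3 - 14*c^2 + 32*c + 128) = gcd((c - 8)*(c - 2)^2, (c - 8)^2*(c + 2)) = c - 8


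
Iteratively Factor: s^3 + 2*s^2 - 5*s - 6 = (s - 2)*(s^2 + 4*s + 3) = (s - 2)*(s + 1)*(s + 3)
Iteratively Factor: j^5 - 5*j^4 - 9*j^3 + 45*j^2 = (j - 5)*(j^4 - 9*j^2) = j*(j - 5)*(j^3 - 9*j) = j*(j - 5)*(j - 3)*(j^2 + 3*j) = j^2*(j - 5)*(j - 3)*(j + 3)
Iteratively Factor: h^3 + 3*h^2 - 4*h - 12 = (h - 2)*(h^2 + 5*h + 6) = (h - 2)*(h + 2)*(h + 3)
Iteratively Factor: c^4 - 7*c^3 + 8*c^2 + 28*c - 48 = (c - 4)*(c^3 - 3*c^2 - 4*c + 12) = (c - 4)*(c - 2)*(c^2 - c - 6) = (c - 4)*(c - 2)*(c + 2)*(c - 3)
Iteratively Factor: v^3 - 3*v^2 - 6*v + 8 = (v - 4)*(v^2 + v - 2) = (v - 4)*(v + 2)*(v - 1)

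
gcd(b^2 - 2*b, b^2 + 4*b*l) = b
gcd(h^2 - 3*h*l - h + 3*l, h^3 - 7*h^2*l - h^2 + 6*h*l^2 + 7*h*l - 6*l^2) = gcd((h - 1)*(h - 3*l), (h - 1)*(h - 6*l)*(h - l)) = h - 1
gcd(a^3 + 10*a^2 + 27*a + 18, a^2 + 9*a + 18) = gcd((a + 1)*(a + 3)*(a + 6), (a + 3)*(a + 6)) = a^2 + 9*a + 18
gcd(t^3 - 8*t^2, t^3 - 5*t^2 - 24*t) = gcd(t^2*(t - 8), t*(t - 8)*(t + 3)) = t^2 - 8*t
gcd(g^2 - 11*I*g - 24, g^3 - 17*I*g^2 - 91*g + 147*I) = g - 3*I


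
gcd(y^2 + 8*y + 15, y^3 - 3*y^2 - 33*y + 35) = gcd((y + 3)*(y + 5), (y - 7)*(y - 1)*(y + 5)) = y + 5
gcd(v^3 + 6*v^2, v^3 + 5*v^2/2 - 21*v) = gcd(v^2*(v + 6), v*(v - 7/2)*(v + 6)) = v^2 + 6*v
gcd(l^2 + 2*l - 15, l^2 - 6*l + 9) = l - 3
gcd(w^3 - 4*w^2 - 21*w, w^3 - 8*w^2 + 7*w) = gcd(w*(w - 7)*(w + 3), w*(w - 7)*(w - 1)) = w^2 - 7*w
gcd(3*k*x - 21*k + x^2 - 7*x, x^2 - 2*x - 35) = x - 7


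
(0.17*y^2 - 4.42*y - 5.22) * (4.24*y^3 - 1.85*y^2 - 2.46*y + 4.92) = 0.7208*y^5 - 19.0553*y^4 - 14.374*y^3 + 21.3666*y^2 - 8.9052*y - 25.6824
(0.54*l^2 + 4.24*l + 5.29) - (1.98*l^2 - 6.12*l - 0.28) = -1.44*l^2 + 10.36*l + 5.57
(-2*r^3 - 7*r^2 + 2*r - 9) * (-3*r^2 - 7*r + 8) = 6*r^5 + 35*r^4 + 27*r^3 - 43*r^2 + 79*r - 72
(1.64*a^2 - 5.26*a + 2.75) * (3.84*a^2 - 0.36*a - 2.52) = 6.2976*a^4 - 20.7888*a^3 + 8.3208*a^2 + 12.2652*a - 6.93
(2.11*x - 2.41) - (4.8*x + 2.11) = -2.69*x - 4.52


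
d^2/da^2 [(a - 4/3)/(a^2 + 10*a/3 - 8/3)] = 2*(4*(3*a - 4)*(3*a + 5)^2 - 9*(3*a + 2)*(3*a^2 + 10*a - 8))/(3*a^2 + 10*a - 8)^3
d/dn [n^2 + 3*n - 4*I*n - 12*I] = 2*n + 3 - 4*I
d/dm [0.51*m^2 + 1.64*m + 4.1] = 1.02*m + 1.64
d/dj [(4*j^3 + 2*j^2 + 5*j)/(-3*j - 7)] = (-24*j^3 - 90*j^2 - 28*j - 35)/(9*j^2 + 42*j + 49)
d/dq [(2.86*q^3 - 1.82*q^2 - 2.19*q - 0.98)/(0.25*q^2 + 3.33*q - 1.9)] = (0.715*q^4 + 19.0476*q^3 - 21.8151*q^2 + 7.406*q + 7.4244)/(0.0625*q^4 + 1.665*q^3 + 10.1389*q^2 - 12.654*q + 3.61)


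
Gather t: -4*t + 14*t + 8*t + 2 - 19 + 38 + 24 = 18*t + 45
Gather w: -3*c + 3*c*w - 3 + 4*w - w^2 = -3*c - w^2 + w*(3*c + 4) - 3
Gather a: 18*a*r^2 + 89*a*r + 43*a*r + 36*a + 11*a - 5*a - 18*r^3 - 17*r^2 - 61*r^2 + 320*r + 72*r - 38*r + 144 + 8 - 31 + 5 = a*(18*r^2 + 132*r + 42) - 18*r^3 - 78*r^2 + 354*r + 126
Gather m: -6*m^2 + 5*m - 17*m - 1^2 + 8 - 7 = -6*m^2 - 12*m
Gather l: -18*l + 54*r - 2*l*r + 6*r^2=l*(-2*r - 18) + 6*r^2 + 54*r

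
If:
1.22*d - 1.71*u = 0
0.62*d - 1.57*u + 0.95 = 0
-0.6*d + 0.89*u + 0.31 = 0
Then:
No Solution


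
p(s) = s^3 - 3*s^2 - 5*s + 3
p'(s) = 3*s^2 - 6*s - 5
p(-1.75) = -2.80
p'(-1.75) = 14.69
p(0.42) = 0.44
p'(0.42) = -6.99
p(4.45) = 9.46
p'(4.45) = 27.71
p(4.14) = 1.84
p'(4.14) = 21.58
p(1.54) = -8.16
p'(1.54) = -7.13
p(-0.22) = 3.94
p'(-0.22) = -3.53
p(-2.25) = -12.33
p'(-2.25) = 23.69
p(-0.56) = 4.68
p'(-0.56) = -0.70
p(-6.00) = -291.00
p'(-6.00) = 139.00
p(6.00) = 81.00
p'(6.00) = 67.00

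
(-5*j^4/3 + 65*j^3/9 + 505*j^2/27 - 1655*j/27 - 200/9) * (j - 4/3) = -5*j^5/3 + 85*j^4/9 + 245*j^3/27 - 6985*j^2/81 + 4820*j/81 + 800/27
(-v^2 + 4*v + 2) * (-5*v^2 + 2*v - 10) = 5*v^4 - 22*v^3 + 8*v^2 - 36*v - 20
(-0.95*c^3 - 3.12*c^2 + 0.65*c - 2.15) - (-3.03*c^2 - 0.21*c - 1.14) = -0.95*c^3 - 0.0900000000000003*c^2 + 0.86*c - 1.01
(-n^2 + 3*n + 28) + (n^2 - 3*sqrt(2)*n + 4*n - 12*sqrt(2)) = -3*sqrt(2)*n + 7*n - 12*sqrt(2) + 28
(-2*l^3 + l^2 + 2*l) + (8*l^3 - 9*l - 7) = 6*l^3 + l^2 - 7*l - 7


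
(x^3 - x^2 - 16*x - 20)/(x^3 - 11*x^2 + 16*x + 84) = (x^2 - 3*x - 10)/(x^2 - 13*x + 42)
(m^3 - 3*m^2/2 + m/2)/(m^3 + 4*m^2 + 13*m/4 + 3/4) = 2*m*(2*m^2 - 3*m + 1)/(4*m^3 + 16*m^2 + 13*m + 3)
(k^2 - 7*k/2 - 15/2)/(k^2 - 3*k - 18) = (-2*k^2 + 7*k + 15)/(2*(-k^2 + 3*k + 18))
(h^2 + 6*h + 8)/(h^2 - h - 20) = (h + 2)/(h - 5)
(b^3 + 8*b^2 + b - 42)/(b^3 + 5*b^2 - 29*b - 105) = (b - 2)/(b - 5)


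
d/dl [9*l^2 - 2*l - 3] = 18*l - 2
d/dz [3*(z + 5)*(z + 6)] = 6*z + 33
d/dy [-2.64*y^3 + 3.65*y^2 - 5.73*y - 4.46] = -7.92*y^2 + 7.3*y - 5.73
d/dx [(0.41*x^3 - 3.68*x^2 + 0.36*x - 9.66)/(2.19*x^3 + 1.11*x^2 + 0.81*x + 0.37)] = (8.5143*x^4 - 0.9126*x^3 + 60.5409*x^2 + 18.722*x + 7.9578)/(4.7961*x^6 + 4.8618*x^5 + 4.7799*x^4 + 3.4188*x^3 + 1.4775*x^2 + 0.5994*x + 0.1369)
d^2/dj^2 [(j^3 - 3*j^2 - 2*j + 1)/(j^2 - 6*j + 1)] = 2*(15*j^3 - 6*j^2 - 9*j + 20)/(j^6 - 18*j^5 + 111*j^4 - 252*j^3 + 111*j^2 - 18*j + 1)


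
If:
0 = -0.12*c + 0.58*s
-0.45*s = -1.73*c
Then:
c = 0.00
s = 0.00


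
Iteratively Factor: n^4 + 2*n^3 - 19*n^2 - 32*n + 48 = (n + 4)*(n^3 - 2*n^2 - 11*n + 12) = (n - 1)*(n + 4)*(n^2 - n - 12) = (n - 4)*(n - 1)*(n + 4)*(n + 3)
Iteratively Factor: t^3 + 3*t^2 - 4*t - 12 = (t - 2)*(t^2 + 5*t + 6) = (t - 2)*(t + 2)*(t + 3)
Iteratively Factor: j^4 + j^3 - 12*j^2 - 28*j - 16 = (j + 1)*(j^3 - 12*j - 16) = (j - 4)*(j + 1)*(j^2 + 4*j + 4) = (j - 4)*(j + 1)*(j + 2)*(j + 2)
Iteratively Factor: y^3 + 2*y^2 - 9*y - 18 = (y + 2)*(y^2 - 9) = (y + 2)*(y + 3)*(y - 3)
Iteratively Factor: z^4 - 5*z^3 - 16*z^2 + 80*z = (z)*(z^3 - 5*z^2 - 16*z + 80) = z*(z + 4)*(z^2 - 9*z + 20) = z*(z - 5)*(z + 4)*(z - 4)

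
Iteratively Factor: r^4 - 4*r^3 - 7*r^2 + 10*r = (r - 1)*(r^3 - 3*r^2 - 10*r) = (r - 5)*(r - 1)*(r^2 + 2*r) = (r - 5)*(r - 1)*(r + 2)*(r)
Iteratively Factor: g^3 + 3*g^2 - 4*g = (g + 4)*(g^2 - g) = g*(g + 4)*(g - 1)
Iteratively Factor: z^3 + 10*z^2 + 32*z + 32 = (z + 4)*(z^2 + 6*z + 8) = (z + 2)*(z + 4)*(z + 4)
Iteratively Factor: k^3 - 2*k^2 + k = (k - 1)*(k^2 - k) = k*(k - 1)*(k - 1)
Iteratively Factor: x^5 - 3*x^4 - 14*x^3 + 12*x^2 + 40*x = (x + 2)*(x^4 - 5*x^3 - 4*x^2 + 20*x) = x*(x + 2)*(x^3 - 5*x^2 - 4*x + 20) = x*(x - 5)*(x + 2)*(x^2 - 4) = x*(x - 5)*(x + 2)^2*(x - 2)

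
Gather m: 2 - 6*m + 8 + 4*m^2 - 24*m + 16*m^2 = 20*m^2 - 30*m + 10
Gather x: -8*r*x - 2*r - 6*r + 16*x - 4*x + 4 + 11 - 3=-8*r + x*(12 - 8*r) + 12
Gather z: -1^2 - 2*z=-2*z - 1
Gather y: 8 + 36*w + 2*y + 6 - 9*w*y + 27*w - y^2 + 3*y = 63*w - y^2 + y*(5 - 9*w) + 14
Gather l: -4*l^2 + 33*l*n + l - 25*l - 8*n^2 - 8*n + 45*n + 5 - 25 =-4*l^2 + l*(33*n - 24) - 8*n^2 + 37*n - 20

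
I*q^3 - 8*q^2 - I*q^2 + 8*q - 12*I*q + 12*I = (q + 2*I)*(q + 6*I)*(I*q - I)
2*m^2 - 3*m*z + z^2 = (-2*m + z)*(-m + z)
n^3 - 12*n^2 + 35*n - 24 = (n - 8)*(n - 3)*(n - 1)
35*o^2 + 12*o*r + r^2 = (5*o + r)*(7*o + r)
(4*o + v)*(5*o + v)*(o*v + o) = 20*o^3*v + 20*o^3 + 9*o^2*v^2 + 9*o^2*v + o*v^3 + o*v^2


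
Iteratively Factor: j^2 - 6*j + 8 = (j - 4)*(j - 2)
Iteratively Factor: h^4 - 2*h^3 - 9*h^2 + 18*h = (h + 3)*(h^3 - 5*h^2 + 6*h) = h*(h + 3)*(h^2 - 5*h + 6) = h*(h - 2)*(h + 3)*(h - 3)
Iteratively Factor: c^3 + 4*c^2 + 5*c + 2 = (c + 1)*(c^2 + 3*c + 2) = (c + 1)*(c + 2)*(c + 1)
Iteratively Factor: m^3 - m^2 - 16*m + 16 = (m - 1)*(m^2 - 16) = (m - 4)*(m - 1)*(m + 4)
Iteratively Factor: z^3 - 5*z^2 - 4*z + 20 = (z - 2)*(z^2 - 3*z - 10) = (z - 5)*(z - 2)*(z + 2)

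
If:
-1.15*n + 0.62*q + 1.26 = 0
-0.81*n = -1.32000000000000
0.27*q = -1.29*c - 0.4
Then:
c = -0.52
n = 1.63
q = 0.99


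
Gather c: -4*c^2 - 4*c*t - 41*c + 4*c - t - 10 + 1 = -4*c^2 + c*(-4*t - 37) - t - 9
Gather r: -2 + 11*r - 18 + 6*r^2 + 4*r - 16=6*r^2 + 15*r - 36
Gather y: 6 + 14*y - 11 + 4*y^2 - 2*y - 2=4*y^2 + 12*y - 7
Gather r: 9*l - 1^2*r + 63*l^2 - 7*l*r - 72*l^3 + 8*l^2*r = -72*l^3 + 63*l^2 + 9*l + r*(8*l^2 - 7*l - 1)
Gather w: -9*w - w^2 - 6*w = -w^2 - 15*w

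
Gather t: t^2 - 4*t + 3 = t^2 - 4*t + 3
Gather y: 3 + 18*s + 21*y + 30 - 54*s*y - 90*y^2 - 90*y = 18*s - 90*y^2 + y*(-54*s - 69) + 33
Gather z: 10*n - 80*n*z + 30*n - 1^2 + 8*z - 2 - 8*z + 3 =-80*n*z + 40*n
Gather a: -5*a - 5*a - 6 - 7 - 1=-10*a - 14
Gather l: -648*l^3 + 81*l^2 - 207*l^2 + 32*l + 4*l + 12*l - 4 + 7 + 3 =-648*l^3 - 126*l^2 + 48*l + 6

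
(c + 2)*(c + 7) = c^2 + 9*c + 14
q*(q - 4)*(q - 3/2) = q^3 - 11*q^2/2 + 6*q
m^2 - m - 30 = (m - 6)*(m + 5)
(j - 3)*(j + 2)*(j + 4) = j^3 + 3*j^2 - 10*j - 24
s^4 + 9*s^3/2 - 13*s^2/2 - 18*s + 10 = (s - 2)*(s - 1/2)*(s + 2)*(s + 5)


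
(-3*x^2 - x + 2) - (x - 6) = -3*x^2 - 2*x + 8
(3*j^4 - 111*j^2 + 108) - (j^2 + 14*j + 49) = 3*j^4 - 112*j^2 - 14*j + 59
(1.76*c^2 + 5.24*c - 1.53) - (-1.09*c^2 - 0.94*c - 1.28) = 2.85*c^2 + 6.18*c - 0.25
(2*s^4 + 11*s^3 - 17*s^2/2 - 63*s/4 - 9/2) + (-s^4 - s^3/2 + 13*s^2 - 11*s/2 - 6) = s^4 + 21*s^3/2 + 9*s^2/2 - 85*s/4 - 21/2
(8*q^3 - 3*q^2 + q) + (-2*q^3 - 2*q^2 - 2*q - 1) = 6*q^3 - 5*q^2 - q - 1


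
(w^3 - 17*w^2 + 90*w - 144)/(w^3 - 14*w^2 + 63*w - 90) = (w - 8)/(w - 5)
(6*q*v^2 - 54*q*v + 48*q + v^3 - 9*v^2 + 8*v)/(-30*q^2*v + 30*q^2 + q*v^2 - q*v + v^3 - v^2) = (8 - v)/(5*q - v)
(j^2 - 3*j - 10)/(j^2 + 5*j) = (j^2 - 3*j - 10)/(j*(j + 5))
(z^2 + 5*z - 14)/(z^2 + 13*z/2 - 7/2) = 2*(z - 2)/(2*z - 1)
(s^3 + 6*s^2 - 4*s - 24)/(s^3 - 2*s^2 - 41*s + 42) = (s^2 - 4)/(s^2 - 8*s + 7)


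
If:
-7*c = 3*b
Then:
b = -7*c/3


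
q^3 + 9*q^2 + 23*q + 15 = (q + 1)*(q + 3)*(q + 5)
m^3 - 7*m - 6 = (m - 3)*(m + 1)*(m + 2)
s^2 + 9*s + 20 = (s + 4)*(s + 5)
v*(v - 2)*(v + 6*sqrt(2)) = v^3 - 2*v^2 + 6*sqrt(2)*v^2 - 12*sqrt(2)*v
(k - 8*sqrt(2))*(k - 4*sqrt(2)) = k^2 - 12*sqrt(2)*k + 64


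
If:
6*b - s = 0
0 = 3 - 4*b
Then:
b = 3/4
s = 9/2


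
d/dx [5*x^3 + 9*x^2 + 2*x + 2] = 15*x^2 + 18*x + 2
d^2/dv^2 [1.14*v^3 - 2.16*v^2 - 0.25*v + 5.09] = 6.84*v - 4.32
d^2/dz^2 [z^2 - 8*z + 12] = 2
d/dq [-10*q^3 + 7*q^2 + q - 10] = -30*q^2 + 14*q + 1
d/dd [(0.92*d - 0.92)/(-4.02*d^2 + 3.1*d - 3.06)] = (3.6984*d^2 - 2.852*d + 2.8152)*(-4.02*d^2 + 3.1*d + (d - 1)*(8.04*d - 3.1) - 3.06)/(4.02*d^2 - 3.1*d + 3.06)^3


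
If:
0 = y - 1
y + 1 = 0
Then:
No Solution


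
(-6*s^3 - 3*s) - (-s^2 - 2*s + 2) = -6*s^3 + s^2 - s - 2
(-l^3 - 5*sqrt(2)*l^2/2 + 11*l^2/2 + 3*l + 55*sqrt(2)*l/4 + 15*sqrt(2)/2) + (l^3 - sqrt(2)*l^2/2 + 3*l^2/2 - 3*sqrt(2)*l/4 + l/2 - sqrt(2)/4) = -3*sqrt(2)*l^2 + 7*l^2 + 7*l/2 + 13*sqrt(2)*l + 29*sqrt(2)/4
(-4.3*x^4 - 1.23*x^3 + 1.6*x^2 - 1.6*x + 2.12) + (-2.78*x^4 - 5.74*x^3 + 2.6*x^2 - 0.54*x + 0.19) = -7.08*x^4 - 6.97*x^3 + 4.2*x^2 - 2.14*x + 2.31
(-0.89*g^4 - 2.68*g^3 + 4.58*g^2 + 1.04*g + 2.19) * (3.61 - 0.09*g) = 0.0801*g^5 - 2.9717*g^4 - 10.087*g^3 + 16.4402*g^2 + 3.5573*g + 7.9059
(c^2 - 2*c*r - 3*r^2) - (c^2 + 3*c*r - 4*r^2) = -5*c*r + r^2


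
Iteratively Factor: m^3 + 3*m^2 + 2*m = (m)*(m^2 + 3*m + 2) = m*(m + 2)*(m + 1)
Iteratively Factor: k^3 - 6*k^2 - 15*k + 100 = (k + 4)*(k^2 - 10*k + 25) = (k - 5)*(k + 4)*(k - 5)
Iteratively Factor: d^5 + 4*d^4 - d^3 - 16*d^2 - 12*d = (d + 3)*(d^4 + d^3 - 4*d^2 - 4*d) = d*(d + 3)*(d^3 + d^2 - 4*d - 4) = d*(d + 2)*(d + 3)*(d^2 - d - 2) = d*(d + 1)*(d + 2)*(d + 3)*(d - 2)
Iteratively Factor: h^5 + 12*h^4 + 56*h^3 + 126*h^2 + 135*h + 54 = (h + 2)*(h^4 + 10*h^3 + 36*h^2 + 54*h + 27) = (h + 1)*(h + 2)*(h^3 + 9*h^2 + 27*h + 27) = (h + 1)*(h + 2)*(h + 3)*(h^2 + 6*h + 9) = (h + 1)*(h + 2)*(h + 3)^2*(h + 3)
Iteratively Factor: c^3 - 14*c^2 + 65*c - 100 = (c - 4)*(c^2 - 10*c + 25) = (c - 5)*(c - 4)*(c - 5)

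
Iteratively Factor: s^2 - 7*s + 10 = (s - 2)*(s - 5)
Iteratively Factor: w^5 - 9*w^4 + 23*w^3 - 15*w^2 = (w)*(w^4 - 9*w^3 + 23*w^2 - 15*w) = w*(w - 5)*(w^3 - 4*w^2 + 3*w) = w*(w - 5)*(w - 3)*(w^2 - w) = w*(w - 5)*(w - 3)*(w - 1)*(w)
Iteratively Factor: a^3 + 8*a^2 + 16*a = (a)*(a^2 + 8*a + 16) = a*(a + 4)*(a + 4)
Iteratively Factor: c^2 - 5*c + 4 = (c - 4)*(c - 1)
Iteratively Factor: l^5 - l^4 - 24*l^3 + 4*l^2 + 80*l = (l + 2)*(l^4 - 3*l^3 - 18*l^2 + 40*l) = (l - 5)*(l + 2)*(l^3 + 2*l^2 - 8*l) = (l - 5)*(l - 2)*(l + 2)*(l^2 + 4*l) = l*(l - 5)*(l - 2)*(l + 2)*(l + 4)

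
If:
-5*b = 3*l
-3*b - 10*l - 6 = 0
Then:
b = 18/41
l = -30/41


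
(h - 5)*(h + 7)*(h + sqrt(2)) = h^3 + sqrt(2)*h^2 + 2*h^2 - 35*h + 2*sqrt(2)*h - 35*sqrt(2)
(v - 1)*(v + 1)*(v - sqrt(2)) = v^3 - sqrt(2)*v^2 - v + sqrt(2)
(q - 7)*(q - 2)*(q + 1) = q^3 - 8*q^2 + 5*q + 14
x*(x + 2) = x^2 + 2*x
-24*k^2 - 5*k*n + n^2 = (-8*k + n)*(3*k + n)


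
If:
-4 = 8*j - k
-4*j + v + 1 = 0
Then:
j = v/4 + 1/4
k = 2*v + 6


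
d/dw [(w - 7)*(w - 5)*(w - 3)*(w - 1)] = 4*w^3 - 48*w^2 + 172*w - 176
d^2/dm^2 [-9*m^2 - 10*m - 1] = -18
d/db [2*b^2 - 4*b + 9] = 4*b - 4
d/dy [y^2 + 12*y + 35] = 2*y + 12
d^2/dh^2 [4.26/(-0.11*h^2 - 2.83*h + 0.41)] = (0.103092*h^2 + 2.652276*h - 4.26*(0.22*h + 2.83)*(0.44*h + 5.66) - 0.384252)/(0.11*h^2 + 2.83*h - 0.41)^3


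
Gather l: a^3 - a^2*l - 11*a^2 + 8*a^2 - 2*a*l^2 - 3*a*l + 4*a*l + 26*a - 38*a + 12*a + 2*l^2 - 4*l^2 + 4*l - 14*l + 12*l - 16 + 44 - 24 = a^3 - 3*a^2 + l^2*(-2*a - 2) + l*(-a^2 + a + 2) + 4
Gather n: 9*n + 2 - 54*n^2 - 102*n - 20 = -54*n^2 - 93*n - 18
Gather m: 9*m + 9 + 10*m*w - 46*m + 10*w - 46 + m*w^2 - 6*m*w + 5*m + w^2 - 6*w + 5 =m*(w^2 + 4*w - 32) + w^2 + 4*w - 32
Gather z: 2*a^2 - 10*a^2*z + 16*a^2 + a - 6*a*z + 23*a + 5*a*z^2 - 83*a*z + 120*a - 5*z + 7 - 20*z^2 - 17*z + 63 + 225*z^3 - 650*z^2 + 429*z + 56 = 18*a^2 + 144*a + 225*z^3 + z^2*(5*a - 670) + z*(-10*a^2 - 89*a + 407) + 126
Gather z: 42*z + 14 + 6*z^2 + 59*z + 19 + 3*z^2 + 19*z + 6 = 9*z^2 + 120*z + 39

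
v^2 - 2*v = v*(v - 2)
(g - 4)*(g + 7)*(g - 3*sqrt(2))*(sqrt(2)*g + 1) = sqrt(2)*g^4 - 5*g^3 + 3*sqrt(2)*g^3 - 31*sqrt(2)*g^2 - 15*g^2 - 9*sqrt(2)*g + 140*g + 84*sqrt(2)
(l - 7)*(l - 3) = l^2 - 10*l + 21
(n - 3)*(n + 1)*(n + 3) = n^3 + n^2 - 9*n - 9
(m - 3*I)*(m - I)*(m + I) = m^3 - 3*I*m^2 + m - 3*I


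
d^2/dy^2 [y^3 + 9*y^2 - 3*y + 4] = 6*y + 18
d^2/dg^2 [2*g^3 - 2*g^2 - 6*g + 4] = 12*g - 4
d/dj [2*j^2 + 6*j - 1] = 4*j + 6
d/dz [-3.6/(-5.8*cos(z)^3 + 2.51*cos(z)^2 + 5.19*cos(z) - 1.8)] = (62.64*cos(z)^2 - 18.072*cos(z) - 18.684)*sin(z)/(5.8*cos(z)^3 - 2.51*cos(z)^2 - 5.19*cos(z) + 1.8)^2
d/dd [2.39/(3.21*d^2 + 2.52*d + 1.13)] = (-15.3438*d - 6.0228)/(3.21*d^2 + 2.52*d + 1.13)^2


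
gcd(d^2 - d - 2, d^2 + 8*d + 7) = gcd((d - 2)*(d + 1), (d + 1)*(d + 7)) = d + 1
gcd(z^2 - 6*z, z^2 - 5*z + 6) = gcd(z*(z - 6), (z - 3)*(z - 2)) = 1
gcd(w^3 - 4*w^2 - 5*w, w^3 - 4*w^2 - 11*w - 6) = w + 1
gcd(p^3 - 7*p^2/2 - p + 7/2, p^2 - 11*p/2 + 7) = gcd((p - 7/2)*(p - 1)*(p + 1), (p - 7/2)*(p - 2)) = p - 7/2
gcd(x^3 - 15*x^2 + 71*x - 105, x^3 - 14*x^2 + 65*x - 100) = x - 5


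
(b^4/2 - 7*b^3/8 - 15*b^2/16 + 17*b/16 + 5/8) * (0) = 0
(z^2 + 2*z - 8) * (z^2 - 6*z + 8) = z^4 - 4*z^3 - 12*z^2 + 64*z - 64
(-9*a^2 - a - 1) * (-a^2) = 9*a^4 + a^3 + a^2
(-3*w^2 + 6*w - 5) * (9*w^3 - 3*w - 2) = -27*w^5 + 54*w^4 - 36*w^3 - 12*w^2 + 3*w + 10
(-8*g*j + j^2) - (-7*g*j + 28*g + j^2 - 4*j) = -g*j - 28*g + 4*j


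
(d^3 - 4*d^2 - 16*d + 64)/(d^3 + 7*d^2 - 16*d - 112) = (d - 4)/(d + 7)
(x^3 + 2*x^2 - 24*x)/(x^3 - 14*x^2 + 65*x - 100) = x*(x + 6)/(x^2 - 10*x + 25)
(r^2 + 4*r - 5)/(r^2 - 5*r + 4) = (r + 5)/(r - 4)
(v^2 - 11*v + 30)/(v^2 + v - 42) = (v - 5)/(v + 7)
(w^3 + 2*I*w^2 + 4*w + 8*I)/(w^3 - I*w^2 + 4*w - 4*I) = (w + 2*I)/(w - I)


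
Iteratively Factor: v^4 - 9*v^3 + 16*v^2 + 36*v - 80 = (v - 4)*(v^3 - 5*v^2 - 4*v + 20) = (v - 5)*(v - 4)*(v^2 - 4) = (v - 5)*(v - 4)*(v + 2)*(v - 2)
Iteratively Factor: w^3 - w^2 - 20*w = (w + 4)*(w^2 - 5*w) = (w - 5)*(w + 4)*(w)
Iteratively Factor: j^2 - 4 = (j - 2)*(j + 2)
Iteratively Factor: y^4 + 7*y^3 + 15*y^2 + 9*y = (y + 3)*(y^3 + 4*y^2 + 3*y) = y*(y + 3)*(y^2 + 4*y + 3) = y*(y + 3)^2*(y + 1)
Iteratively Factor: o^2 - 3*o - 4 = (o - 4)*(o + 1)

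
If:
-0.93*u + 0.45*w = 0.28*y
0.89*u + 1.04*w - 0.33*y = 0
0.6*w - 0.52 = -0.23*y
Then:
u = -0.11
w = 0.45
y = 1.10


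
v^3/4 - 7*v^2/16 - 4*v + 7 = (v/4 + 1)*(v - 4)*(v - 7/4)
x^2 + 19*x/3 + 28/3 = (x + 7/3)*(x + 4)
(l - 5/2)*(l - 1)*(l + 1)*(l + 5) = l^4 + 5*l^3/2 - 27*l^2/2 - 5*l/2 + 25/2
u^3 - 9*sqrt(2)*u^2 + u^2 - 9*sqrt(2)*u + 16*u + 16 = (u + 1)*(u - 8*sqrt(2))*(u - sqrt(2))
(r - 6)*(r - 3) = r^2 - 9*r + 18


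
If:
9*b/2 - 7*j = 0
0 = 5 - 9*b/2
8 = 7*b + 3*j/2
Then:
No Solution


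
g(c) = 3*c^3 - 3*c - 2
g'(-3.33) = 96.80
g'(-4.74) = 199.21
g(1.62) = 5.89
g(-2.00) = -20.00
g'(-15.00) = 2022.00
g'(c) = 9*c^2 - 3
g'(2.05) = 34.82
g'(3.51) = 107.88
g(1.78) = 9.58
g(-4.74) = -307.27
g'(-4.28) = 161.87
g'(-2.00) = 33.00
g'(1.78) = 25.52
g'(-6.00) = 321.00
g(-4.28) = -224.37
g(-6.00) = -632.00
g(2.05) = 17.70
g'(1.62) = 20.62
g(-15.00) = -10082.00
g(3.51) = 117.20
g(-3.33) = -102.79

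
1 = 1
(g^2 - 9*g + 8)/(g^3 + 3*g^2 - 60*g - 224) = (g - 1)/(g^2 + 11*g + 28)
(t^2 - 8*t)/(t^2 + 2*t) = (t - 8)/(t + 2)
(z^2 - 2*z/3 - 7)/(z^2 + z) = (z^2 - 2*z/3 - 7)/(z*(z + 1))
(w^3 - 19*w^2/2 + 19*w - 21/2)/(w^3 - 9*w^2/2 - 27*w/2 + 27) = (w^2 - 8*w + 7)/(w^2 - 3*w - 18)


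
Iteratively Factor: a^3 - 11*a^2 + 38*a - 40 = (a - 2)*(a^2 - 9*a + 20) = (a - 4)*(a - 2)*(a - 5)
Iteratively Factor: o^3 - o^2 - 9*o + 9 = (o - 1)*(o^2 - 9) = (o - 1)*(o + 3)*(o - 3)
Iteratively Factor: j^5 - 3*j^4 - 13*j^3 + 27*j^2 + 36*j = (j - 3)*(j^4 - 13*j^2 - 12*j) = (j - 3)*(j + 1)*(j^3 - j^2 - 12*j) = j*(j - 3)*(j + 1)*(j^2 - j - 12) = j*(j - 4)*(j - 3)*(j + 1)*(j + 3)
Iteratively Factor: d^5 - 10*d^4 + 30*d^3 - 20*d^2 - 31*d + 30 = (d + 1)*(d^4 - 11*d^3 + 41*d^2 - 61*d + 30) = (d - 3)*(d + 1)*(d^3 - 8*d^2 + 17*d - 10) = (d - 3)*(d - 1)*(d + 1)*(d^2 - 7*d + 10) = (d - 5)*(d - 3)*(d - 1)*(d + 1)*(d - 2)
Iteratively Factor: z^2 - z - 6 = (z + 2)*(z - 3)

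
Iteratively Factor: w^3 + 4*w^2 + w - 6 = (w - 1)*(w^2 + 5*w + 6) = (w - 1)*(w + 2)*(w + 3)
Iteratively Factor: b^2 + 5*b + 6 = (b + 2)*(b + 3)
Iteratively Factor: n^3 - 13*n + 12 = (n + 4)*(n^2 - 4*n + 3) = (n - 3)*(n + 4)*(n - 1)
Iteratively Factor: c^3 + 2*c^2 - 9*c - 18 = (c + 3)*(c^2 - c - 6) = (c - 3)*(c + 3)*(c + 2)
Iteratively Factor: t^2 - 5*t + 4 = (t - 4)*(t - 1)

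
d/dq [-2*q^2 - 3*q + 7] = -4*q - 3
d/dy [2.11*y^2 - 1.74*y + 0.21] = 4.22*y - 1.74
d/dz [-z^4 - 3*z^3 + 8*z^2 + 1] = z*(-4*z^2 - 9*z + 16)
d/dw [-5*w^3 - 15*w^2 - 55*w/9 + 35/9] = -15*w^2 - 30*w - 55/9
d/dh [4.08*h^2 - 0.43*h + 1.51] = 8.16*h - 0.43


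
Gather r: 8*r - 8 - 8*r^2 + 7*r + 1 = -8*r^2 + 15*r - 7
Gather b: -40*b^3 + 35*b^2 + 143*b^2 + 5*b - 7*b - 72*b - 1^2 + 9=-40*b^3 + 178*b^2 - 74*b + 8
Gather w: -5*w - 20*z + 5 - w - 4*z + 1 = -6*w - 24*z + 6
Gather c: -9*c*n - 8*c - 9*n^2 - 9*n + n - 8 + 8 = c*(-9*n - 8) - 9*n^2 - 8*n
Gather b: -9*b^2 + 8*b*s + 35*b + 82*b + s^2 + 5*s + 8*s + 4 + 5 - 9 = -9*b^2 + b*(8*s + 117) + s^2 + 13*s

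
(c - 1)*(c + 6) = c^2 + 5*c - 6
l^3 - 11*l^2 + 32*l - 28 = (l - 7)*(l - 2)^2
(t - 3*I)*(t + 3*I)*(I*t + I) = I*t^3 + I*t^2 + 9*I*t + 9*I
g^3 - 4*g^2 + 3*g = g*(g - 3)*(g - 1)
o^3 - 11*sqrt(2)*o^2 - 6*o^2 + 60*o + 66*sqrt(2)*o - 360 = (o - 6)*(o - 6*sqrt(2))*(o - 5*sqrt(2))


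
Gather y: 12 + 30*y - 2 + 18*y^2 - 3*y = 18*y^2 + 27*y + 10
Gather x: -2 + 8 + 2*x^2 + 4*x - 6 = 2*x^2 + 4*x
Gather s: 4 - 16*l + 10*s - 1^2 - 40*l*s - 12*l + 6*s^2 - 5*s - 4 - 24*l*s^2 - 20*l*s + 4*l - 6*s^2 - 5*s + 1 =-24*l*s^2 - 60*l*s - 24*l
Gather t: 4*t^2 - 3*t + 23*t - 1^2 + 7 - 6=4*t^2 + 20*t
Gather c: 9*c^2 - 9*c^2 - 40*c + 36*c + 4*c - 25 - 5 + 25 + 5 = 0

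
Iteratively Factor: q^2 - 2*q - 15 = (q - 5)*(q + 3)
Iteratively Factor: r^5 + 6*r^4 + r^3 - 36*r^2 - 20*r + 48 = (r + 3)*(r^4 + 3*r^3 - 8*r^2 - 12*r + 16) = (r - 2)*(r + 3)*(r^3 + 5*r^2 + 2*r - 8) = (r - 2)*(r - 1)*(r + 3)*(r^2 + 6*r + 8) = (r - 2)*(r - 1)*(r + 3)*(r + 4)*(r + 2)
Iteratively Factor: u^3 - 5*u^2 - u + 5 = (u - 5)*(u^2 - 1) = (u - 5)*(u + 1)*(u - 1)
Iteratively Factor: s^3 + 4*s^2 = (s)*(s^2 + 4*s) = s*(s + 4)*(s)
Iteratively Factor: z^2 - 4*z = (z)*(z - 4)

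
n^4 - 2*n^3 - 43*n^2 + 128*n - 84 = (n - 6)*(n - 2)*(n - 1)*(n + 7)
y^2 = y^2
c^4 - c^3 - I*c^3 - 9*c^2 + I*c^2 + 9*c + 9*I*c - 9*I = (c - 3)*(c - 1)*(c + 3)*(c - I)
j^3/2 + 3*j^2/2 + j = j*(j/2 + 1)*(j + 1)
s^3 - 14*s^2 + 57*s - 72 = (s - 8)*(s - 3)^2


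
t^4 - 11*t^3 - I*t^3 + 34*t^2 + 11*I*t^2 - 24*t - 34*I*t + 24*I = (t - 6)*(t - 4)*(t - 1)*(t - I)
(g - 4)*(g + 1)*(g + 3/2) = g^3 - 3*g^2/2 - 17*g/2 - 6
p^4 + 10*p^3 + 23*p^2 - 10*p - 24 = (p - 1)*(p + 1)*(p + 4)*(p + 6)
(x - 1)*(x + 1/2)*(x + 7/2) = x^3 + 3*x^2 - 9*x/4 - 7/4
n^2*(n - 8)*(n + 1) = n^4 - 7*n^3 - 8*n^2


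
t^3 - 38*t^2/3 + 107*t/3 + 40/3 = (t - 8)*(t - 5)*(t + 1/3)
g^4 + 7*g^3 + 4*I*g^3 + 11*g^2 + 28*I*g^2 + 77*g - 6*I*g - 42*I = (g + 7)*(g - I)^2*(g + 6*I)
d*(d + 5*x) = d^2 + 5*d*x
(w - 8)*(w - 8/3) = w^2 - 32*w/3 + 64/3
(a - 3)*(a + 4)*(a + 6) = a^3 + 7*a^2 - 6*a - 72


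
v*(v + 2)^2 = v^3 + 4*v^2 + 4*v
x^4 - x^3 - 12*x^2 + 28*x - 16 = (x - 2)^2*(x - 1)*(x + 4)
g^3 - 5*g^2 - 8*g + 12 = (g - 6)*(g - 1)*(g + 2)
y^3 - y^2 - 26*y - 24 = (y - 6)*(y + 1)*(y + 4)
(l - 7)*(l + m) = l^2 + l*m - 7*l - 7*m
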